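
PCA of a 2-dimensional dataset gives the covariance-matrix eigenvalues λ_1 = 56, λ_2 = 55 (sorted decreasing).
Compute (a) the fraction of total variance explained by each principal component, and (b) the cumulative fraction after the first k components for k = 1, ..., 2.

Step 1 — total variance = trace(Sigma) = Σ λ_i = 56 + 55 = 111.

Step 2 — fraction explained by component i = λ_i / Σ λ:
  PC1: 56/111 = 0.5045
  PC2: 55/111 = 0.4955

Step 3 — cumulative fraction after k components = (λ_1 + ... + λ_k) / Σ λ:
  k = 1: 56/111 = 0.5045
  k = 2: (56 + 55)/111 = 111/111 = 1

Summary (fraction, with percent):

explained: PC1 0.5045 (50.45%), PC2 0.4955 (49.55%);  cumulative: 0.5045, 1


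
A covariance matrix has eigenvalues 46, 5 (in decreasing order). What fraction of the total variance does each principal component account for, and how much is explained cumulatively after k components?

Step 1 — total variance = trace(Sigma) = Σ λ_i = 46 + 5 = 51.

Step 2 — fraction explained by component i = λ_i / Σ λ:
  PC1: 46/51 = 0.902
  PC2: 5/51 = 0.098

Step 3 — cumulative fraction after k components = (λ_1 + ... + λ_k) / Σ λ:
  k = 1: 46/51 = 0.902
  k = 2: (46 + 5)/51 = 51/51 = 1

Summary (fraction, with percent):

explained: PC1 0.902 (90.2%), PC2 0.098 (9.8%);  cumulative: 0.902, 1


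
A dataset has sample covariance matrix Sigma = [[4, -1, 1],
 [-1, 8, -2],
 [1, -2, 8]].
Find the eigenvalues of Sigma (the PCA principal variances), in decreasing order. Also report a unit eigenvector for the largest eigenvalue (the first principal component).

Step 1 — characteristic polynomial p(λ) = det(λI - Sigma) = λ³ - tr·λ² + c_1·λ - det, where tr = trace, c_1 = sum of the principal 2×2 minors, det = det(Sigma):
  tr = 4 + 8 + 8 = 20,
  c_1 = (4·8 - (-1)²) + (4·8 - (1)²) + (8·8 - (-2)²) = 31 + 31 + 60 = 122,
  det = 4·(8·8 - (-2)²) - (-1)·((-1)·8 - (-2)·(1)) + (1)·((-1)·(-2) - 8·(1)) = 4·(60) - (-1)·(-6) + (1)·(-6) = 228.
  So p(λ) = λ³ - 20λ² + 122λ - 228.
Step 2 — look for an integer root (rational root theorem: any rational root is an integer divisor of 228). Testing λ = 6:
  p(6) = 216 - 720 + 732 - 228 = 0  ✓
  Dividing out (λ - 6): p(λ) = (λ - 6)(λ² - 14λ + 38).
Step 3 — remaining eigenvalues from the quadratic λ² - 14λ + 38 = 0:
  Δ = 14² - 4·38 = 196 - 152 = 44,  λ = (14 ± √44)/2 = (14 ± 6.6332)/2 ≈ 10.3166 or 3.6834.
  Sorted: λ_1 = 10.3166,  λ_2 = 6,  λ_3 = 3.6834  (check: sum = 20 = tr ✓).

Step 4 — unit eigenvector for λ_1 ≈ 10.3166: v spans the null space of (Sigma - λ_1 I), whose rows are
  r_1 = (-6.3166, -1, 1),  r_2 = (-1, -2.3166, -2),  r_3 = (1, -2, -2.3166).
  v is orthogonal to every row, so take v ∝ r_1 × r_2 = ((-1)·(-2) - (1)·(-2.3166), (1)·(-1) - (-6.3166)·(-2), (-6.3166)·(-2.3166) - (-1)·(-1)) ≈ (4.3166, -13.6332, 13.6332).
  Let u = (4.3166, -13.6332, 13.6332).
  ||u|| = √((4.3166)² + (-13.6332)² + (13.6332)²) = √(390.3642) ≈ 19.7576,  v_1 = u/||u|| ≈ (0.2185, -0.69, 0.69) (||v_1|| = 1).

λ_1 = 10.3166,  λ_2 = 6,  λ_3 = 3.6834;  v_1 ≈ (0.2185, -0.69, 0.69)


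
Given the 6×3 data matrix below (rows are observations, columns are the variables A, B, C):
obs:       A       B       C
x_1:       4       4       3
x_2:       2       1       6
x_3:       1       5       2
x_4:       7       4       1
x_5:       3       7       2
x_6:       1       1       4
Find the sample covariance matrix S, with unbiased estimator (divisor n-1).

Step 1 — column means:
  mean(A) = (4 + 2 + 1 + 7 + 3 + 1) / 6 = 18/6 = 3
  mean(B) = (4 + 1 + 5 + 4 + 7 + 1) / 6 = 22/6 = 3.6667
  mean(C) = (3 + 6 + 2 + 1 + 2 + 4) / 6 = 18/6 = 3

Step 2 — sample covariance S[i,j] = (1/(n-1)) · Σ_k (x_{k,i} - mean_i) · (x_{k,j} - mean_j), with n-1 = 5.
  S[A,A] = ((1)·(1) + (-1)·(-1) + (-2)·(-2) + (4)·(4) + (0)·(0) + (-2)·(-2)) / 5 = 26/5 = 5.2
  S[A,B] = ((1)·(0.3333) + (-1)·(-2.6667) + (-2)·(1.3333) + (4)·(0.3333) + (0)·(3.3333) + (-2)·(-2.6667)) / 5 = 7/5 = 1.4
  S[A,C] = ((1)·(0) + (-1)·(3) + (-2)·(-1) + (4)·(-2) + (0)·(-1) + (-2)·(1)) / 5 = -11/5 = -2.2
  S[B,B] = ((0.3333)·(0.3333) + (-2.6667)·(-2.6667) + (1.3333)·(1.3333) + (0.3333)·(0.3333) + (3.3333)·(3.3333) + (-2.6667)·(-2.6667)) / 5 = 27.3333/5 = 5.4667
  S[B,C] = ((0.3333)·(0) + (-2.6667)·(3) + (1.3333)·(-1) + (0.3333)·(-2) + (3.3333)·(-1) + (-2.6667)·(1)) / 5 = -16/5 = -3.2
  S[C,C] = ((0)·(0) + (3)·(3) + (-1)·(-1) + (-2)·(-2) + (-1)·(-1) + (1)·(1)) / 5 = 16/5 = 3.2

S is symmetric (S[j,i] = S[i,j]). Assembling:

S = [[5.2, 1.4, -2.2],
 [1.4, 5.4667, -3.2],
 [-2.2, -3.2, 3.2]]


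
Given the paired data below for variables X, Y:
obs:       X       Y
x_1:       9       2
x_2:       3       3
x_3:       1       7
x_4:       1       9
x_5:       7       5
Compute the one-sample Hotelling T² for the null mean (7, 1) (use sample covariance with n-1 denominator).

Step 1 — sample mean vector:
  mean(X) = (9 + 3 + 1 + 1 + 7) / 5 = 21/5 = 4.2
  mean(Y) = (2 + 3 + 7 + 9 + 5) / 5 = 26/5 = 5.2
  x̄ = (4.2, 5.2),  deviation x̄ - mu_0 = (4.2, 5.2) - (7, 1) = (-2.8, 4.2).

Step 2 — sample covariance matrix, S[i,j] = (1/(n-1)) · Σ_k (x_{k,i} - mean_i) · (x_{k,j} - mean_j), divisor n-1 = 4:
  S[X,X] = ((4.8)·(4.8) + (-1.2)·(-1.2) + (-3.2)·(-3.2) + (-3.2)·(-3.2) + (2.8)·(2.8)) / 4 = 52.8/4 = 13.2
  S[X,Y] = ((4.8)·(-3.2) + (-1.2)·(-2.2) + (-3.2)·(1.8) + (-3.2)·(3.8) + (2.8)·(-0.2)) / 4 = -31.2/4 = -7.8
  S[Y,Y] = ((-3.2)·(-3.2) + (-2.2)·(-2.2) + (1.8)·(1.8) + (3.8)·(3.8) + (-0.2)·(-0.2)) / 4 = 32.8/4 = 8.2
  S = [[13.2, -7.8],
 [-7.8, 8.2]].

Step 3 — invert S. det(S) = 13.2·8.2 - (-7.8)² = 47.4.
  S^{-1} = (1/det) · [[d, -b], [-b, a]] = [[0.173, 0.1646],
 [0.1646, 0.2785]].

Step 4 — quadratic form (x̄ - mu_0)^T · S^{-1} · (x̄ - mu_0):
  S^{-1} · (x̄ - mu_0) = (0.2068, 0.7089),
  (x̄ - mu_0)^T · [...] = (-2.8)·(0.2068) + (4.2)·(0.7089) = 2.3983.

Step 5 — scale by n: T² = 5 · 2.3983 = 11.9916.

T² ≈ 11.9916


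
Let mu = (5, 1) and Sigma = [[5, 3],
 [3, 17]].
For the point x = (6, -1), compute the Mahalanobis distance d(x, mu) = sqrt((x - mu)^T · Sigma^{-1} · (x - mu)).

Step 1 — centre the observation: (x - mu) = (1, -2).

Step 2 — invert Sigma. det(Sigma) = 5·17 - (3)² = 76.
  Sigma^{-1} = (1/det) · [[d, -b], [-b, a]] = [[0.2237, -0.0395],
 [-0.0395, 0.0658]].

Step 3 — form the quadratic (x - mu)^T · Sigma^{-1} · (x - mu):
  Sigma^{-1} · (x - mu) = (0.3026, -0.1711).
  (x - mu)^T · [Sigma^{-1} · (x - mu)] = (1)·(0.3026) + (-2)·(-0.1711) = 0.6447.

Step 4 — take square root: d = √(0.6447) ≈ 0.803.

d(x, mu) = √(0.6447) ≈ 0.803


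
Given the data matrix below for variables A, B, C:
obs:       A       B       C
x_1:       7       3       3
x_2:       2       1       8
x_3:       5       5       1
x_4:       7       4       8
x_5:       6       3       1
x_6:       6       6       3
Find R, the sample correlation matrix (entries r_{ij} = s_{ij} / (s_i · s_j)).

Step 1 — column means:
  mean(A) = (7 + 2 + 5 + 7 + 6 + 6) / 6 = 33/6 = 5.5
  mean(B) = (3 + 1 + 5 + 4 + 3 + 6) / 6 = 22/6 = 3.6667
  mean(C) = (3 + 8 + 1 + 8 + 1 + 3) / 6 = 24/6 = 4

Step 2 — sample variances and covariances s[i,j] = (1/(n-1)) · Σ_k (x_{k,i} - mean_i) · (x_{k,j} - mean_j), with n-1 = 5:
  s[A,A] = ((1.5)·(1.5) + (-3.5)·(-3.5) + (-0.5)·(-0.5) + (1.5)·(1.5) + (0.5)·(0.5) + (0.5)·(0.5)) / 5 = 17.5/5 = 3.5
  s[A,B] = ((1.5)·(-0.6667) + (-3.5)·(-2.6667) + (-0.5)·(1.3333) + (1.5)·(0.3333) + (0.5)·(-0.6667) + (0.5)·(2.3333)) / 5 = 9/5 = 1.8
  s[A,C] = ((1.5)·(-1) + (-3.5)·(4) + (-0.5)·(-3) + (1.5)·(4) + (0.5)·(-3) + (0.5)·(-1)) / 5 = -10/5 = -2
  s[B,B] = ((-0.6667)·(-0.6667) + (-2.6667)·(-2.6667) + (1.3333)·(1.3333) + (0.3333)·(0.3333) + (-0.6667)·(-0.6667) + (2.3333)·(2.3333)) / 5 = 15.3333/5 = 3.0667
  s[B,C] = ((-0.6667)·(-1) + (-2.6667)·(4) + (1.3333)·(-3) + (0.3333)·(4) + (-0.6667)·(-3) + (2.3333)·(-1)) / 5 = -13/5 = -2.6
  s[C,C] = ((-1)·(-1) + (4)·(4) + (-3)·(-3) + (4)·(4) + (-3)·(-3) + (-1)·(-1)) / 5 = 52/5 = 10.4
  Sample standard deviations s_i = √(s[i,i]):
  s(A) = √(3.5) = 1.8708
  s(B) = √(3.0667) = 1.7512
  s(C) = √(10.4) = 3.2249

Step 3 — r_{ij} = s_{ij} / (s_i · s_j):
  r[A,A] = 1 (diagonal).
  r[A,B] = 1.8 / (1.8708 · 1.7512) = 1.8 / 3.2762 = 0.5494
  r[A,C] = -2 / (1.8708 · 3.2249) = -2 / 6.0332 = -0.3315
  r[B,B] = 1 (diagonal).
  r[B,C] = -2.6 / (1.7512 · 3.2249) = -2.6 / 5.6474 = -0.4604
  r[C,C] = 1 (diagonal).

R is symmetric with unit diagonal. Assembling:

R = [[1, 0.5494, -0.3315],
 [0.5494, 1, -0.4604],
 [-0.3315, -0.4604, 1]]


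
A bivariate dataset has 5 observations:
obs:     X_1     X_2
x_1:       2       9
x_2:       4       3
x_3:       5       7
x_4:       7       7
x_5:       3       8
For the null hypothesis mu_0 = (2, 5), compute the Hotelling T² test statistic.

Step 1 — sample mean vector:
  mean(X_1) = (2 + 4 + 5 + 7 + 3) / 5 = 21/5 = 4.2
  mean(X_2) = (9 + 3 + 7 + 7 + 8) / 5 = 34/5 = 6.8
  x̄ = (4.2, 6.8),  deviation x̄ - mu_0 = (4.2, 6.8) - (2, 5) = (2.2, 1.8).

Step 2 — sample covariance matrix, S[i,j] = (1/(n-1)) · Σ_k (x_{k,i} - mean_i) · (x_{k,j} - mean_j), divisor n-1 = 4:
  S[X_1,X_1] = ((-2.2)·(-2.2) + (-0.2)·(-0.2) + (0.8)·(0.8) + (2.8)·(2.8) + (-1.2)·(-1.2)) / 4 = 14.8/4 = 3.7
  S[X_1,X_2] = ((-2.2)·(2.2) + (-0.2)·(-3.8) + (0.8)·(0.2) + (2.8)·(0.2) + (-1.2)·(1.2)) / 4 = -4.8/4 = -1.2
  S[X_2,X_2] = ((2.2)·(2.2) + (-3.8)·(-3.8) + (0.2)·(0.2) + (0.2)·(0.2) + (1.2)·(1.2)) / 4 = 20.8/4 = 5.2
  S = [[3.7, -1.2],
 [-1.2, 5.2]].

Step 3 — invert S. det(S) = 3.7·5.2 - (-1.2)² = 17.8.
  S^{-1} = (1/det) · [[d, -b], [-b, a]] = [[0.2921, 0.0674],
 [0.0674, 0.2079]].

Step 4 — quadratic form (x̄ - mu_0)^T · S^{-1} · (x̄ - mu_0):
  S^{-1} · (x̄ - mu_0) = (0.764, 0.5225),
  (x̄ - mu_0)^T · [...] = (2.2)·(0.764) + (1.8)·(0.5225) = 2.6213.

Step 5 — scale by n: T² = 5 · 2.6213 = 13.1067.

T² ≈ 13.1067


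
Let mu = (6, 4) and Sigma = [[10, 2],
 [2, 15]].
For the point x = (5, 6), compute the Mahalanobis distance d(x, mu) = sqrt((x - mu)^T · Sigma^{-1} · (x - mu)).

Step 1 — centre the observation: (x - mu) = (-1, 2).

Step 2 — invert Sigma. det(Sigma) = 10·15 - (2)² = 146.
  Sigma^{-1} = (1/det) · [[d, -b], [-b, a]] = [[0.1027, -0.0137],
 [-0.0137, 0.0685]].

Step 3 — form the quadratic (x - mu)^T · Sigma^{-1} · (x - mu):
  Sigma^{-1} · (x - mu) = (-0.1301, 0.1507).
  (x - mu)^T · [Sigma^{-1} · (x - mu)] = (-1)·(-0.1301) + (2)·(0.1507) = 0.4315.

Step 4 — take square root: d = √(0.4315) ≈ 0.6569.

d(x, mu) = √(0.4315) ≈ 0.6569


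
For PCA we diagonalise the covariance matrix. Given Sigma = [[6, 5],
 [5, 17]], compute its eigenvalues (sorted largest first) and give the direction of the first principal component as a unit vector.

Step 1 — characteristic polynomial of 2×2 Sigma:
  det(Sigma - λI) = λ² - trace · λ + det = 0.
  trace = 6 + 17 = 23, det = 6·17 - (5)² = 77.
Step 2 — discriminant:
  Δ = trace² - 4·det = 529 - 308 = 221.
Step 3 — eigenvalues:
  λ = (trace ± √Δ)/2 = (23 ± 14.8661)/2,
  λ_1 = 18.933,  λ_2 = 4.067.

Step 4 — unit eigenvector for λ_1: solve (Sigma - λ_1 I)v = 0. First row:
  (6 - 18.933)·v_x + (5)·v_y = 0, i.e. (-12.933)·v_x + (5)·v_y = 0,
  so v ∝ (b, λ_1 - a) = (5, 12.933) = u.
  ||u|| = √((5)² + (12.933)²) = √(192.2634) ≈ 13.8659,
  v_1 = u/||u|| ≈ (0.3606, 0.9327) (||v_1|| = 1).

λ_1 = 18.933,  λ_2 = 4.067;  v_1 ≈ (0.3606, 0.9327)


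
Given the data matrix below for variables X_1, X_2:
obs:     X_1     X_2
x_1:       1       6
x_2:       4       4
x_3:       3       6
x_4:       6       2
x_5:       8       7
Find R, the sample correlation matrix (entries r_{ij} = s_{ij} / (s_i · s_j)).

Step 1 — column means:
  mean(X_1) = (1 + 4 + 3 + 6 + 8) / 5 = 22/5 = 4.4
  mean(X_2) = (6 + 4 + 6 + 2 + 7) / 5 = 25/5 = 5

Step 2 — sample variances and covariances s[i,j] = (1/(n-1)) · Σ_k (x_{k,i} - mean_i) · (x_{k,j} - mean_j), with n-1 = 4:
  s[X_1,X_1] = ((-3.4)·(-3.4) + (-0.4)·(-0.4) + (-1.4)·(-1.4) + (1.6)·(1.6) + (3.6)·(3.6)) / 4 = 29.2/4 = 7.3
  s[X_1,X_2] = ((-3.4)·(1) + (-0.4)·(-1) + (-1.4)·(1) + (1.6)·(-3) + (3.6)·(2)) / 4 = -2/4 = -0.5
  s[X_2,X_2] = ((1)·(1) + (-1)·(-1) + (1)·(1) + (-3)·(-3) + (2)·(2)) / 4 = 16/4 = 4
  Sample standard deviations s_i = √(s[i,i]):
  s(X_1) = √(7.3) = 2.7019
  s(X_2) = √(4) = 2

Step 3 — r_{ij} = s_{ij} / (s_i · s_j):
  r[X_1,X_1] = 1 (diagonal).
  r[X_1,X_2] = -0.5 / (2.7019 · 2) = -0.5 / 5.4037 = -0.0925
  r[X_2,X_2] = 1 (diagonal).

R is symmetric with unit diagonal. Assembling:

R = [[1, -0.0925],
 [-0.0925, 1]]


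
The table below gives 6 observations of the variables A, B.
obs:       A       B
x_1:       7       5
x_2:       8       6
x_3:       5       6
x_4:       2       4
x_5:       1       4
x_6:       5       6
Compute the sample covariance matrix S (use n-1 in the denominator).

Step 1 — column means:
  mean(A) = (7 + 8 + 5 + 2 + 1 + 5) / 6 = 28/6 = 4.6667
  mean(B) = (5 + 6 + 6 + 4 + 4 + 6) / 6 = 31/6 = 5.1667

Step 2 — sample covariance S[i,j] = (1/(n-1)) · Σ_k (x_{k,i} - mean_i) · (x_{k,j} - mean_j), with n-1 = 5.
  S[A,A] = ((2.3333)·(2.3333) + (3.3333)·(3.3333) + (0.3333)·(0.3333) + (-2.6667)·(-2.6667) + (-3.6667)·(-3.6667) + (0.3333)·(0.3333)) / 5 = 37.3333/5 = 7.4667
  S[A,B] = ((2.3333)·(-0.1667) + (3.3333)·(0.8333) + (0.3333)·(0.8333) + (-2.6667)·(-1.1667) + (-3.6667)·(-1.1667) + (0.3333)·(0.8333)) / 5 = 10.3333/5 = 2.0667
  S[B,B] = ((-0.1667)·(-0.1667) + (0.8333)·(0.8333) + (0.8333)·(0.8333) + (-1.1667)·(-1.1667) + (-1.1667)·(-1.1667) + (0.8333)·(0.8333)) / 5 = 4.8333/5 = 0.9667

S is symmetric (S[j,i] = S[i,j]). Assembling:

S = [[7.4667, 2.0667],
 [2.0667, 0.9667]]


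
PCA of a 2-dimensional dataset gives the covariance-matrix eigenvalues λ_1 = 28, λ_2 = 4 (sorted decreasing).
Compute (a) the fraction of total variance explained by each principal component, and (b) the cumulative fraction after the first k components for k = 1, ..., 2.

Step 1 — total variance = trace(Sigma) = Σ λ_i = 28 + 4 = 32.

Step 2 — fraction explained by component i = λ_i / Σ λ:
  PC1: 28/32 = 0.875
  PC2: 4/32 = 0.125

Step 3 — cumulative fraction after k components = (λ_1 + ... + λ_k) / Σ λ:
  k = 1: 28/32 = 0.875
  k = 2: (28 + 4)/32 = 32/32 = 1

Summary (fraction, with percent):

explained: PC1 0.875 (87.5%), PC2 0.125 (12.5%);  cumulative: 0.875, 1


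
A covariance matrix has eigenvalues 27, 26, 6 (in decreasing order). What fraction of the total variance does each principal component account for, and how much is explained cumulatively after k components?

Step 1 — total variance = trace(Sigma) = Σ λ_i = 27 + 26 + 6 = 59.

Step 2 — fraction explained by component i = λ_i / Σ λ:
  PC1: 27/59 = 0.4576
  PC2: 26/59 = 0.4407
  PC3: 6/59 = 0.1017

Step 3 — cumulative fraction after k components = (λ_1 + ... + λ_k) / Σ λ:
  k = 1: 27/59 = 0.4576
  k = 2: (27 + 26)/59 = 53/59 = 0.8983
  k = 3: (27 + 26 + 6)/59 = 59/59 = 1

Summary (fraction, with percent):

explained: PC1 0.4576 (45.76%), PC2 0.4407 (44.07%), PC3 0.1017 (10.17%);  cumulative: 0.4576, 0.8983, 1


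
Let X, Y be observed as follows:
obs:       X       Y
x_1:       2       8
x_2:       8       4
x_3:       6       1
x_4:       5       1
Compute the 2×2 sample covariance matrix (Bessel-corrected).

Step 1 — column means:
  mean(X) = (2 + 8 + 6 + 5) / 4 = 21/4 = 5.25
  mean(Y) = (8 + 4 + 1 + 1) / 4 = 14/4 = 3.5

Step 2 — sample covariance S[i,j] = (1/(n-1)) · Σ_k (x_{k,i} - mean_i) · (x_{k,j} - mean_j), with n-1 = 3.
  S[X,X] = ((-3.25)·(-3.25) + (2.75)·(2.75) + (0.75)·(0.75) + (-0.25)·(-0.25)) / 3 = 18.75/3 = 6.25
  S[X,Y] = ((-3.25)·(4.5) + (2.75)·(0.5) + (0.75)·(-2.5) + (-0.25)·(-2.5)) / 3 = -14.5/3 = -4.8333
  S[Y,Y] = ((4.5)·(4.5) + (0.5)·(0.5) + (-2.5)·(-2.5) + (-2.5)·(-2.5)) / 3 = 33/3 = 11

S is symmetric (S[j,i] = S[i,j]). Assembling:

S = [[6.25, -4.8333],
 [-4.8333, 11]]


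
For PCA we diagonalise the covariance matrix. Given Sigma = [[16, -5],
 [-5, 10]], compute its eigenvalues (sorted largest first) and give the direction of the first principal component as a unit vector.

Step 1 — characteristic polynomial of 2×2 Sigma:
  det(Sigma - λI) = λ² - trace · λ + det = 0.
  trace = 16 + 10 = 26, det = 16·10 - (-5)² = 135.
Step 2 — discriminant:
  Δ = trace² - 4·det = 676 - 540 = 136.
Step 3 — eigenvalues:
  λ = (trace ± √Δ)/2 = (26 ± 11.6619)/2,
  λ_1 = 18.831,  λ_2 = 7.169.

Step 4 — unit eigenvector for λ_1: solve (Sigma - λ_1 I)v = 0. First row:
  (16 - 18.831)·v_x + (-5)·v_y = 0, i.e. (-2.831)·v_x + (-5)·v_y = 0,
  so v ∝ (b, λ_1 - a) = (-5, 2.831); multiply by -1 so the first entry is positive: u = (5, -2.831).
  ||u|| = √((5)² + (-2.831)²) = √(33.0143) ≈ 5.7458,
  v_1 = u/||u|| ≈ (0.8702, -0.4927) (||v_1|| = 1).

λ_1 = 18.831,  λ_2 = 7.169;  v_1 ≈ (0.8702, -0.4927)


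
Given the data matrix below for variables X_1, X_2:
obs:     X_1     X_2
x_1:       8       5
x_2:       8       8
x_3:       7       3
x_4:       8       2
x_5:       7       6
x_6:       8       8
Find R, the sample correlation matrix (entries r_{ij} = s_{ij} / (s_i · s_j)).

Step 1 — column means:
  mean(X_1) = (8 + 8 + 7 + 8 + 7 + 8) / 6 = 46/6 = 7.6667
  mean(X_2) = (5 + 8 + 3 + 2 + 6 + 8) / 6 = 32/6 = 5.3333

Step 2 — sample variances and covariances s[i,j] = (1/(n-1)) · Σ_k (x_{k,i} - mean_i) · (x_{k,j} - mean_j), with n-1 = 5:
  s[X_1,X_1] = ((0.3333)·(0.3333) + (0.3333)·(0.3333) + (-0.6667)·(-0.6667) + (0.3333)·(0.3333) + (-0.6667)·(-0.6667) + (0.3333)·(0.3333)) / 5 = 1.3333/5 = 0.2667
  s[X_1,X_2] = ((0.3333)·(-0.3333) + (0.3333)·(2.6667) + (-0.6667)·(-2.3333) + (0.3333)·(-3.3333) + (-0.6667)·(0.6667) + (0.3333)·(2.6667)) / 5 = 1.6667/5 = 0.3333
  s[X_2,X_2] = ((-0.3333)·(-0.3333) + (2.6667)·(2.6667) + (-2.3333)·(-2.3333) + (-3.3333)·(-3.3333) + (0.6667)·(0.6667) + (2.6667)·(2.6667)) / 5 = 31.3333/5 = 6.2667
  Sample standard deviations s_i = √(s[i,i]):
  s(X_1) = √(0.2667) = 0.5164
  s(X_2) = √(6.2667) = 2.5033

Step 3 — r_{ij} = s_{ij} / (s_i · s_j):
  r[X_1,X_1] = 1 (diagonal).
  r[X_1,X_2] = 0.3333 / (0.5164 · 2.5033) = 0.3333 / 1.2927 = 0.2579
  r[X_2,X_2] = 1 (diagonal).

R is symmetric with unit diagonal. Assembling:

R = [[1, 0.2579],
 [0.2579, 1]]


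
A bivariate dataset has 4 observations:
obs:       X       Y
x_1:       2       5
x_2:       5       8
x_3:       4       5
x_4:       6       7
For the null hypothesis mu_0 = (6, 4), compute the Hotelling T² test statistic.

Step 1 — sample mean vector:
  mean(X) = (2 + 5 + 4 + 6) / 4 = 17/4 = 4.25
  mean(Y) = (5 + 8 + 5 + 7) / 4 = 25/4 = 6.25
  x̄ = (4.25, 6.25),  deviation x̄ - mu_0 = (4.25, 6.25) - (6, 4) = (-1.75, 2.25).

Step 2 — sample covariance matrix, S[i,j] = (1/(n-1)) · Σ_k (x_{k,i} - mean_i) · (x_{k,j} - mean_j), divisor n-1 = 3:
  S[X,X] = ((-2.25)·(-2.25) + (0.75)·(0.75) + (-0.25)·(-0.25) + (1.75)·(1.75)) / 3 = 8.75/3 = 2.9167
  S[X,Y] = ((-2.25)·(-1.25) + (0.75)·(1.75) + (-0.25)·(-1.25) + (1.75)·(0.75)) / 3 = 5.75/3 = 1.9167
  S[Y,Y] = ((-1.25)·(-1.25) + (1.75)·(1.75) + (-1.25)·(-1.25) + (0.75)·(0.75)) / 3 = 6.75/3 = 2.25
  S = [[2.9167, 1.9167],
 [1.9167, 2.25]].

Step 3 — invert S. det(S) = 2.9167·2.25 - (1.9167)² = 2.8889.
  S^{-1} = (1/det) · [[d, -b], [-b, a]] = [[0.7788, -0.6635],
 [-0.6635, 1.0096]].

Step 4 — quadratic form (x̄ - mu_0)^T · S^{-1} · (x̄ - mu_0):
  S^{-1} · (x̄ - mu_0) = (-2.8558, 3.4327),
  (x̄ - mu_0)^T · [...] = (-1.75)·(-2.8558) + (2.25)·(3.4327) = 12.7212.

Step 5 — scale by n: T² = 4 · 12.7212 = 50.8846.

T² ≈ 50.8846


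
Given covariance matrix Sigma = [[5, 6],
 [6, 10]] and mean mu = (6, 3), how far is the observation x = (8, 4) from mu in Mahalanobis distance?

Step 1 — centre the observation: (x - mu) = (2, 1).

Step 2 — invert Sigma. det(Sigma) = 5·10 - (6)² = 14.
  Sigma^{-1} = (1/det) · [[d, -b], [-b, a]] = [[0.7143, -0.4286],
 [-0.4286, 0.3571]].

Step 3 — form the quadratic (x - mu)^T · Sigma^{-1} · (x - mu):
  Sigma^{-1} · (x - mu) = (1, -0.5).
  (x - mu)^T · [Sigma^{-1} · (x - mu)] = (2)·(1) + (1)·(-0.5) = 1.5.

Step 4 — take square root: d = √(1.5) ≈ 1.2247.

d(x, mu) = √(1.5) ≈ 1.2247


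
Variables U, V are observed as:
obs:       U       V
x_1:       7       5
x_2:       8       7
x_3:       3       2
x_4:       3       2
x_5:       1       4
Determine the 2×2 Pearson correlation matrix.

Step 1 — column means:
  mean(U) = (7 + 8 + 3 + 3 + 1) / 5 = 22/5 = 4.4
  mean(V) = (5 + 7 + 2 + 2 + 4) / 5 = 20/5 = 4

Step 2 — sample variances and covariances s[i,j] = (1/(n-1)) · Σ_k (x_{k,i} - mean_i) · (x_{k,j} - mean_j), with n-1 = 4:
  s[U,U] = ((2.6)·(2.6) + (3.6)·(3.6) + (-1.4)·(-1.4) + (-1.4)·(-1.4) + (-3.4)·(-3.4)) / 4 = 35.2/4 = 8.8
  s[U,V] = ((2.6)·(1) + (3.6)·(3) + (-1.4)·(-2) + (-1.4)·(-2) + (-3.4)·(0)) / 4 = 19/4 = 4.75
  s[V,V] = ((1)·(1) + (3)·(3) + (-2)·(-2) + (-2)·(-2) + (0)·(0)) / 4 = 18/4 = 4.5
  Sample standard deviations s_i = √(s[i,i]):
  s(U) = √(8.8) = 2.9665
  s(V) = √(4.5) = 2.1213

Step 3 — r_{ij} = s_{ij} / (s_i · s_j):
  r[U,U] = 1 (diagonal).
  r[U,V] = 4.75 / (2.9665 · 2.1213) = 4.75 / 6.2929 = 0.7548
  r[V,V] = 1 (diagonal).

R is symmetric with unit diagonal. Assembling:

R = [[1, 0.7548],
 [0.7548, 1]]


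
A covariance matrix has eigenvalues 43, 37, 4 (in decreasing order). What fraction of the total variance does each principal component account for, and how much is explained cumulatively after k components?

Step 1 — total variance = trace(Sigma) = Σ λ_i = 43 + 37 + 4 = 84.

Step 2 — fraction explained by component i = λ_i / Σ λ:
  PC1: 43/84 = 0.5119
  PC2: 37/84 = 0.4405
  PC3: 4/84 = 0.0476

Step 3 — cumulative fraction after k components = (λ_1 + ... + λ_k) / Σ λ:
  k = 1: 43/84 = 0.5119
  k = 2: (43 + 37)/84 = 80/84 = 0.9524
  k = 3: (43 + 37 + 4)/84 = 84/84 = 1

Summary (fraction, with percent):

explained: PC1 0.5119 (51.19%), PC2 0.4405 (44.05%), PC3 0.0476 (4.76%);  cumulative: 0.5119, 0.9524, 1


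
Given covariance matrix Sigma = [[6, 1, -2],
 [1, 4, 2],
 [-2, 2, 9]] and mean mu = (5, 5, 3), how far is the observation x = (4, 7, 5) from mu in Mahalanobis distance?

Step 1 — centre the observation: (x - mu) = (-1, 2, 2).

Step 2 — invert Sigma (cofactor / det for 3×3, or solve directly):
  Sigma^{-1} = [[0.2013, -0.0818, 0.0629],
 [-0.0818, 0.3145, -0.0881],
 [0.0629, -0.0881, 0.1447]].

Step 3 — form the quadratic (x - mu)^T · Sigma^{-1} · (x - mu):
  Sigma^{-1} · (x - mu) = (-0.239, 0.5346, 0.0503).
  (x - mu)^T · [Sigma^{-1} · (x - mu)] = (-1)·(-0.239) + (2)·(0.5346) + (2)·(0.0503) = 1.4088.

Step 4 — take square root: d = √(1.4088) ≈ 1.1869.

d(x, mu) = √(1.4088) ≈ 1.1869


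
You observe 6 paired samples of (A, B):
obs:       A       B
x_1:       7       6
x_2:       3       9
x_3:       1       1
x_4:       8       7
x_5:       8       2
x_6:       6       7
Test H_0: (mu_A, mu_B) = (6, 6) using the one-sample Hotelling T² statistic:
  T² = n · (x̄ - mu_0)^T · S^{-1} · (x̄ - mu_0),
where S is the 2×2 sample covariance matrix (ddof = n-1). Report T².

Step 1 — sample mean vector:
  mean(A) = (7 + 3 + 1 + 8 + 8 + 6) / 6 = 33/6 = 5.5
  mean(B) = (6 + 9 + 1 + 7 + 2 + 7) / 6 = 32/6 = 5.3333
  x̄ = (5.5, 5.3333),  deviation x̄ - mu_0 = (5.5, 5.3333) - (6, 6) = (-0.5, -0.6667).

Step 2 — sample covariance matrix, S[i,j] = (1/(n-1)) · Σ_k (x_{k,i} - mean_i) · (x_{k,j} - mean_j), divisor n-1 = 5:
  S[A,A] = ((1.5)·(1.5) + (-2.5)·(-2.5) + (-4.5)·(-4.5) + (2.5)·(2.5) + (2.5)·(2.5) + (0.5)·(0.5)) / 5 = 41.5/5 = 8.3
  S[A,B] = ((1.5)·(0.6667) + (-2.5)·(3.6667) + (-4.5)·(-4.3333) + (2.5)·(1.6667) + (2.5)·(-3.3333) + (0.5)·(1.6667)) / 5 = 8/5 = 1.6
  S[B,B] = ((0.6667)·(0.6667) + (3.6667)·(3.6667) + (-4.3333)·(-4.3333) + (1.6667)·(1.6667) + (-3.3333)·(-3.3333) + (1.6667)·(1.6667)) / 5 = 49.3333/5 = 9.8667
  S = [[8.3, 1.6],
 [1.6, 9.8667]].

Step 3 — invert S. det(S) = 8.3·9.8667 - (1.6)² = 79.3333.
  S^{-1} = (1/det) · [[d, -b], [-b, a]] = [[0.1244, -0.0202],
 [-0.0202, 0.1046]].

Step 4 — quadratic form (x̄ - mu_0)^T · S^{-1} · (x̄ - mu_0):
  S^{-1} · (x̄ - mu_0) = (-0.0487, -0.0597),
  (x̄ - mu_0)^T · [...] = (-0.5)·(-0.0487) + (-0.6667)·(-0.0597) = 0.0641.

Step 5 — scale by n: T² = 6 · 0.0641 = 0.3849.

T² ≈ 0.3849


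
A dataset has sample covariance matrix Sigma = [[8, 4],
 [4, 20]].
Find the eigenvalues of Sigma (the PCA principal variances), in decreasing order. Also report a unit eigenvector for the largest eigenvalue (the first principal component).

Step 1 — characteristic polynomial of 2×2 Sigma:
  det(Sigma - λI) = λ² - trace · λ + det = 0.
  trace = 8 + 20 = 28, det = 8·20 - (4)² = 144.
Step 2 — discriminant:
  Δ = trace² - 4·det = 784 - 576 = 208.
Step 3 — eigenvalues:
  λ = (trace ± √Δ)/2 = (28 ± 14.4222)/2,
  λ_1 = 21.2111,  λ_2 = 6.7889.

Step 4 — unit eigenvector for λ_1: solve (Sigma - λ_1 I)v = 0. First row:
  (8 - 21.2111)·v_x + (4)·v_y = 0, i.e. (-13.2111)·v_x + (4)·v_y = 0,
  so v ∝ (b, λ_1 - a) = (4, 13.2111) = u.
  ||u|| = √((4)² + (13.2111)²) = √(190.5332) ≈ 13.8034,
  v_1 = u/||u|| ≈ (0.2898, 0.9571) (||v_1|| = 1).

λ_1 = 21.2111,  λ_2 = 6.7889;  v_1 ≈ (0.2898, 0.9571)


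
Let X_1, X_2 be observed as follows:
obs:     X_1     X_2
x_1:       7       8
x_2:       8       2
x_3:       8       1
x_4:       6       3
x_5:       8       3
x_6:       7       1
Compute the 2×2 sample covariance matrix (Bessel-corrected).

Step 1 — column means:
  mean(X_1) = (7 + 8 + 8 + 6 + 8 + 7) / 6 = 44/6 = 7.3333
  mean(X_2) = (8 + 2 + 1 + 3 + 3 + 1) / 6 = 18/6 = 3

Step 2 — sample covariance S[i,j] = (1/(n-1)) · Σ_k (x_{k,i} - mean_i) · (x_{k,j} - mean_j), with n-1 = 5.
  S[X_1,X_1] = ((-0.3333)·(-0.3333) + (0.6667)·(0.6667) + (0.6667)·(0.6667) + (-1.3333)·(-1.3333) + (0.6667)·(0.6667) + (-0.3333)·(-0.3333)) / 5 = 3.3333/5 = 0.6667
  S[X_1,X_2] = ((-0.3333)·(5) + (0.6667)·(-1) + (0.6667)·(-2) + (-1.3333)·(0) + (0.6667)·(0) + (-0.3333)·(-2)) / 5 = -3/5 = -0.6
  S[X_2,X_2] = ((5)·(5) + (-1)·(-1) + (-2)·(-2) + (0)·(0) + (0)·(0) + (-2)·(-2)) / 5 = 34/5 = 6.8

S is symmetric (S[j,i] = S[i,j]). Assembling:

S = [[0.6667, -0.6],
 [-0.6, 6.8]]


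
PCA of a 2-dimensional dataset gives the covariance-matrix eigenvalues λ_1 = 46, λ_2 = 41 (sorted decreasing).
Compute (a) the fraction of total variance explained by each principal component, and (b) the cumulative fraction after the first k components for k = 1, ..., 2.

Step 1 — total variance = trace(Sigma) = Σ λ_i = 46 + 41 = 87.

Step 2 — fraction explained by component i = λ_i / Σ λ:
  PC1: 46/87 = 0.5287
  PC2: 41/87 = 0.4713

Step 3 — cumulative fraction after k components = (λ_1 + ... + λ_k) / Σ λ:
  k = 1: 46/87 = 0.5287
  k = 2: (46 + 41)/87 = 87/87 = 1

Summary (fraction, with percent):

explained: PC1 0.5287 (52.87%), PC2 0.4713 (47.13%);  cumulative: 0.5287, 1


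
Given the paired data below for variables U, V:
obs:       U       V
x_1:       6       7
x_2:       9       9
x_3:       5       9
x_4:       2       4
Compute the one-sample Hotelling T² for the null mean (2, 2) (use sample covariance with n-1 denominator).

Step 1 — sample mean vector:
  mean(U) = (6 + 9 + 5 + 2) / 4 = 22/4 = 5.5
  mean(V) = (7 + 9 + 9 + 4) / 4 = 29/4 = 7.25
  x̄ = (5.5, 7.25),  deviation x̄ - mu_0 = (5.5, 7.25) - (2, 2) = (3.5, 5.25).

Step 2 — sample covariance matrix, S[i,j] = (1/(n-1)) · Σ_k (x_{k,i} - mean_i) · (x_{k,j} - mean_j), divisor n-1 = 3:
  S[U,U] = ((0.5)·(0.5) + (3.5)·(3.5) + (-0.5)·(-0.5) + (-3.5)·(-3.5)) / 3 = 25/3 = 8.3333
  S[U,V] = ((0.5)·(-0.25) + (3.5)·(1.75) + (-0.5)·(1.75) + (-3.5)·(-3.25)) / 3 = 16.5/3 = 5.5
  S[V,V] = ((-0.25)·(-0.25) + (1.75)·(1.75) + (1.75)·(1.75) + (-3.25)·(-3.25)) / 3 = 16.75/3 = 5.5833
  S = [[8.3333, 5.5],
 [5.5, 5.5833]].

Step 3 — invert S. det(S) = 8.3333·5.5833 - (5.5)² = 16.2778.
  S^{-1} = (1/det) · [[d, -b], [-b, a]] = [[0.343, -0.3379],
 [-0.3379, 0.5119]].

Step 4 — quadratic form (x̄ - mu_0)^T · S^{-1} · (x̄ - mu_0):
  S^{-1} · (x̄ - mu_0) = (-0.5734, 1.5051),
  (x̄ - mu_0)^T · [...] = (3.5)·(-0.5734) + (5.25)·(1.5051) = 5.8951.

Step 5 — scale by n: T² = 4 · 5.8951 = 23.5802.

T² ≈ 23.5802


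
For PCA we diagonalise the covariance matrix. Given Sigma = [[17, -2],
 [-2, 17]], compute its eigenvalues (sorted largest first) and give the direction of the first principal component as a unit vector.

Step 1 — characteristic polynomial of 2×2 Sigma:
  det(Sigma - λI) = λ² - trace · λ + det = 0.
  trace = 17 + 17 = 34, det = 17·17 - (-2)² = 285.
Step 2 — discriminant:
  Δ = trace² - 4·det = 1156 - 1140 = 16.
Step 3 — eigenvalues:
  λ = (trace ± √Δ)/2 = (34 ± 4)/2,
  λ_1 = 19,  λ_2 = 15.

Step 4 — unit eigenvector for λ_1: solve (Sigma - λ_1 I)v = 0. First row:
  (17 - 19)·v_x + (-2)·v_y = 0, i.e. (-2)·v_x + (-2)·v_y = 0,
  so v ∝ (b, λ_1 - a) = (-2, 2); multiply by -1 so the first entry is positive: u = (2, -2).
  ||u|| = √((2)² + (-2)²) = √(8) ≈ 2.8284,
  v_1 = u/||u|| ≈ (0.7071, -0.7071) (||v_1|| = 1).

λ_1 = 19,  λ_2 = 15;  v_1 ≈ (0.7071, -0.7071)


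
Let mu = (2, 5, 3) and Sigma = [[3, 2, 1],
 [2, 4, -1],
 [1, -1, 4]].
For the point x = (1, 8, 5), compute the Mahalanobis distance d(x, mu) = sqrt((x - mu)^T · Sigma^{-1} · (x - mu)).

Step 1 — centre the observation: (x - mu) = (-1, 3, 2).

Step 2 — invert Sigma (cofactor / det for 3×3, or solve directly):
  Sigma^{-1} = [[0.7143, -0.4286, -0.2857],
 [-0.4286, 0.5238, 0.2381],
 [-0.2857, 0.2381, 0.381]].

Step 3 — form the quadratic (x - mu)^T · Sigma^{-1} · (x - mu):
  Sigma^{-1} · (x - mu) = (-2.5714, 2.4762, 1.7619).
  (x - mu)^T · [Sigma^{-1} · (x - mu)] = (-1)·(-2.5714) + (3)·(2.4762) + (2)·(1.7619) = 13.5238.

Step 4 — take square root: d = √(13.5238) ≈ 3.6775.

d(x, mu) = √(13.5238) ≈ 3.6775


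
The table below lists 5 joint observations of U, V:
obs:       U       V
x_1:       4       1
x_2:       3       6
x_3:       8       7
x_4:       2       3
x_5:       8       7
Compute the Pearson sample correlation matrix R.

Step 1 — column means:
  mean(U) = (4 + 3 + 8 + 2 + 8) / 5 = 25/5 = 5
  mean(V) = (1 + 6 + 7 + 3 + 7) / 5 = 24/5 = 4.8

Step 2 — sample variances and covariances s[i,j] = (1/(n-1)) · Σ_k (x_{k,i} - mean_i) · (x_{k,j} - mean_j), with n-1 = 4:
  s[U,U] = ((-1)·(-1) + (-2)·(-2) + (3)·(3) + (-3)·(-3) + (3)·(3)) / 4 = 32/4 = 8
  s[U,V] = ((-1)·(-3.8) + (-2)·(1.2) + (3)·(2.2) + (-3)·(-1.8) + (3)·(2.2)) / 4 = 20/4 = 5
  s[V,V] = ((-3.8)·(-3.8) + (1.2)·(1.2) + (2.2)·(2.2) + (-1.8)·(-1.8) + (2.2)·(2.2)) / 4 = 28.8/4 = 7.2
  Sample standard deviations s_i = √(s[i,i]):
  s(U) = √(8) = 2.8284
  s(V) = √(7.2) = 2.6833

Step 3 — r_{ij} = s_{ij} / (s_i · s_j):
  r[U,U] = 1 (diagonal).
  r[U,V] = 5 / (2.8284 · 2.6833) = 5 / 7.5895 = 0.6588
  r[V,V] = 1 (diagonal).

R is symmetric with unit diagonal. Assembling:

R = [[1, 0.6588],
 [0.6588, 1]]


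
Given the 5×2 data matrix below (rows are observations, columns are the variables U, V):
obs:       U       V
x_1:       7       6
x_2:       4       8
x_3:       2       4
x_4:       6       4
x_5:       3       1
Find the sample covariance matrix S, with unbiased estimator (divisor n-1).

Step 1 — column means:
  mean(U) = (7 + 4 + 2 + 6 + 3) / 5 = 22/5 = 4.4
  mean(V) = (6 + 8 + 4 + 4 + 1) / 5 = 23/5 = 4.6

Step 2 — sample covariance S[i,j] = (1/(n-1)) · Σ_k (x_{k,i} - mean_i) · (x_{k,j} - mean_j), with n-1 = 4.
  S[U,U] = ((2.6)·(2.6) + (-0.4)·(-0.4) + (-2.4)·(-2.4) + (1.6)·(1.6) + (-1.4)·(-1.4)) / 4 = 17.2/4 = 4.3
  S[U,V] = ((2.6)·(1.4) + (-0.4)·(3.4) + (-2.4)·(-0.6) + (1.6)·(-0.6) + (-1.4)·(-3.6)) / 4 = 7.8/4 = 1.95
  S[V,V] = ((1.4)·(1.4) + (3.4)·(3.4) + (-0.6)·(-0.6) + (-0.6)·(-0.6) + (-3.6)·(-3.6)) / 4 = 27.2/4 = 6.8

S is symmetric (S[j,i] = S[i,j]). Assembling:

S = [[4.3, 1.95],
 [1.95, 6.8]]


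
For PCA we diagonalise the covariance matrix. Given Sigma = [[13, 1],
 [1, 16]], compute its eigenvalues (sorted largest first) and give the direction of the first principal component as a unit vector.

Step 1 — characteristic polynomial of 2×2 Sigma:
  det(Sigma - λI) = λ² - trace · λ + det = 0.
  trace = 13 + 16 = 29, det = 13·16 - (1)² = 207.
Step 2 — discriminant:
  Δ = trace² - 4·det = 841 - 828 = 13.
Step 3 — eigenvalues:
  λ = (trace ± √Δ)/2 = (29 ± 3.6056)/2,
  λ_1 = 16.3028,  λ_2 = 12.6972.

Step 4 — unit eigenvector for λ_1: solve (Sigma - λ_1 I)v = 0. First row:
  (13 - 16.3028)·v_x + (1)·v_y = 0, i.e. (-3.3028)·v_x + (1)·v_y = 0,
  so v ∝ (b, λ_1 - a) = (1, 3.3028) = u.
  ||u|| = √((1)² + (3.3028)²) = √(11.9083) ≈ 3.4508,
  v_1 = u/||u|| ≈ (0.2898, 0.9571) (||v_1|| = 1).

λ_1 = 16.3028,  λ_2 = 12.6972;  v_1 ≈ (0.2898, 0.9571)


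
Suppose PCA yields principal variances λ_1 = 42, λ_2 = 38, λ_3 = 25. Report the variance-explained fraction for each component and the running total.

Step 1 — total variance = trace(Sigma) = Σ λ_i = 42 + 38 + 25 = 105.

Step 2 — fraction explained by component i = λ_i / Σ λ:
  PC1: 42/105 = 0.4
  PC2: 38/105 = 0.3619
  PC3: 25/105 = 0.2381

Step 3 — cumulative fraction after k components = (λ_1 + ... + λ_k) / Σ λ:
  k = 1: 42/105 = 0.4
  k = 2: (42 + 38)/105 = 80/105 = 0.7619
  k = 3: (42 + 38 + 25)/105 = 105/105 = 1

Summary (fraction, with percent):

explained: PC1 0.4 (40%), PC2 0.3619 (36.19%), PC3 0.2381 (23.81%);  cumulative: 0.4, 0.7619, 1


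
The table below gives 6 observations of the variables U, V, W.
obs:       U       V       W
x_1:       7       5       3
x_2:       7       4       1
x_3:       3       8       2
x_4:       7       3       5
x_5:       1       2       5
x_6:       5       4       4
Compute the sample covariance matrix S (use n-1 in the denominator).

Step 1 — column means:
  mean(U) = (7 + 7 + 3 + 7 + 1 + 5) / 6 = 30/6 = 5
  mean(V) = (5 + 4 + 8 + 3 + 2 + 4) / 6 = 26/6 = 4.3333
  mean(W) = (3 + 1 + 2 + 5 + 5 + 4) / 6 = 20/6 = 3.3333

Step 2 — sample covariance S[i,j] = (1/(n-1)) · Σ_k (x_{k,i} - mean_i) · (x_{k,j} - mean_j), with n-1 = 5.
  S[U,U] = ((2)·(2) + (2)·(2) + (-2)·(-2) + (2)·(2) + (-4)·(-4) + (0)·(0)) / 5 = 32/5 = 6.4
  S[U,V] = ((2)·(0.6667) + (2)·(-0.3333) + (-2)·(3.6667) + (2)·(-1.3333) + (-4)·(-2.3333) + (0)·(-0.3333)) / 5 = 0/5 = 0
  S[U,W] = ((2)·(-0.3333) + (2)·(-2.3333) + (-2)·(-1.3333) + (2)·(1.6667) + (-4)·(1.6667) + (0)·(0.6667)) / 5 = -6/5 = -1.2
  S[V,V] = ((0.6667)·(0.6667) + (-0.3333)·(-0.3333) + (3.6667)·(3.6667) + (-1.3333)·(-1.3333) + (-2.3333)·(-2.3333) + (-0.3333)·(-0.3333)) / 5 = 21.3333/5 = 4.2667
  S[V,W] = ((0.6667)·(-0.3333) + (-0.3333)·(-2.3333) + (3.6667)·(-1.3333) + (-1.3333)·(1.6667) + (-2.3333)·(1.6667) + (-0.3333)·(0.6667)) / 5 = -10.6667/5 = -2.1333
  S[W,W] = ((-0.3333)·(-0.3333) + (-2.3333)·(-2.3333) + (-1.3333)·(-1.3333) + (1.6667)·(1.6667) + (1.6667)·(1.6667) + (0.6667)·(0.6667)) / 5 = 13.3333/5 = 2.6667

S is symmetric (S[j,i] = S[i,j]). Assembling:

S = [[6.4, 0, -1.2],
 [0, 4.2667, -2.1333],
 [-1.2, -2.1333, 2.6667]]


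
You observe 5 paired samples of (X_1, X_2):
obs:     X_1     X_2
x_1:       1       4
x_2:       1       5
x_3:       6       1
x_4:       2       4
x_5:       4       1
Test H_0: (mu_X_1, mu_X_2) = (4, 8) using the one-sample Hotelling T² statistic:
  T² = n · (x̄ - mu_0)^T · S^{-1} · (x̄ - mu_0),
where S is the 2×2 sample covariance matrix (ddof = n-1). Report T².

Step 1 — sample mean vector:
  mean(X_1) = (1 + 1 + 6 + 2 + 4) / 5 = 14/5 = 2.8
  mean(X_2) = (4 + 5 + 1 + 4 + 1) / 5 = 15/5 = 3
  x̄ = (2.8, 3),  deviation x̄ - mu_0 = (2.8, 3) - (4, 8) = (-1.2, -5).

Step 2 — sample covariance matrix, S[i,j] = (1/(n-1)) · Σ_k (x_{k,i} - mean_i) · (x_{k,j} - mean_j), divisor n-1 = 4:
  S[X_1,X_1] = ((-1.8)·(-1.8) + (-1.8)·(-1.8) + (3.2)·(3.2) + (-0.8)·(-0.8) + (1.2)·(1.2)) / 4 = 18.8/4 = 4.7
  S[X_1,X_2] = ((-1.8)·(1) + (-1.8)·(2) + (3.2)·(-2) + (-0.8)·(1) + (1.2)·(-2)) / 4 = -15/4 = -3.75
  S[X_2,X_2] = ((1)·(1) + (2)·(2) + (-2)·(-2) + (1)·(1) + (-2)·(-2)) / 4 = 14/4 = 3.5
  S = [[4.7, -3.75],
 [-3.75, 3.5]].

Step 3 — invert S. det(S) = 4.7·3.5 - (-3.75)² = 2.3875.
  S^{-1} = (1/det) · [[d, -b], [-b, a]] = [[1.466, 1.5707],
 [1.5707, 1.9686]].

Step 4 — quadratic form (x̄ - mu_0)^T · S^{-1} · (x̄ - mu_0):
  S^{-1} · (x̄ - mu_0) = (-9.6126, -11.7277),
  (x̄ - mu_0)^T · [...] = (-1.2)·(-9.6126) + (-5)·(-11.7277) = 70.1738.

Step 5 — scale by n: T² = 5 · 70.1738 = 350.8691.

T² ≈ 350.8691


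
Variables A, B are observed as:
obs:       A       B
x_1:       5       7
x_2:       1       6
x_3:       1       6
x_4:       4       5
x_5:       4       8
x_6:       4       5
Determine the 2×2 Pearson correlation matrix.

Step 1 — column means:
  mean(A) = (5 + 1 + 1 + 4 + 4 + 4) / 6 = 19/6 = 3.1667
  mean(B) = (7 + 6 + 6 + 5 + 8 + 5) / 6 = 37/6 = 6.1667

Step 2 — sample variances and covariances s[i,j] = (1/(n-1)) · Σ_k (x_{k,i} - mean_i) · (x_{k,j} - mean_j), with n-1 = 5:
  s[A,A] = ((1.8333)·(1.8333) + (-2.1667)·(-2.1667) + (-2.1667)·(-2.1667) + (0.8333)·(0.8333) + (0.8333)·(0.8333) + (0.8333)·(0.8333)) / 5 = 14.8333/5 = 2.9667
  s[A,B] = ((1.8333)·(0.8333) + (-2.1667)·(-0.1667) + (-2.1667)·(-0.1667) + (0.8333)·(-1.1667) + (0.8333)·(1.8333) + (0.8333)·(-1.1667)) / 5 = 1.8333/5 = 0.3667
  s[B,B] = ((0.8333)·(0.8333) + (-0.1667)·(-0.1667) + (-0.1667)·(-0.1667) + (-1.1667)·(-1.1667) + (1.8333)·(1.8333) + (-1.1667)·(-1.1667)) / 5 = 6.8333/5 = 1.3667
  Sample standard deviations s_i = √(s[i,i]):
  s(A) = √(2.9667) = 1.7224
  s(B) = √(1.3667) = 1.169

Step 3 — r_{ij} = s_{ij} / (s_i · s_j):
  r[A,A] = 1 (diagonal).
  r[A,B] = 0.3667 / (1.7224 · 1.169) = 0.3667 / 2.0136 = 0.1821
  r[B,B] = 1 (diagonal).

R is symmetric with unit diagonal. Assembling:

R = [[1, 0.1821],
 [0.1821, 1]]


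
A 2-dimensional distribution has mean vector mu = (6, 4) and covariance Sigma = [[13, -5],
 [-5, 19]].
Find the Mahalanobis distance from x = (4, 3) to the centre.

Step 1 — centre the observation: (x - mu) = (-2, -1).

Step 2 — invert Sigma. det(Sigma) = 13·19 - (-5)² = 222.
  Sigma^{-1} = (1/det) · [[d, -b], [-b, a]] = [[0.0856, 0.0225],
 [0.0225, 0.0586]].

Step 3 — form the quadratic (x - mu)^T · Sigma^{-1} · (x - mu):
  Sigma^{-1} · (x - mu) = (-0.1937, -0.1036).
  (x - mu)^T · [Sigma^{-1} · (x - mu)] = (-2)·(-0.1937) + (-1)·(-0.1036) = 0.491.

Step 4 — take square root: d = √(0.491) ≈ 0.7007.

d(x, mu) = √(0.491) ≈ 0.7007


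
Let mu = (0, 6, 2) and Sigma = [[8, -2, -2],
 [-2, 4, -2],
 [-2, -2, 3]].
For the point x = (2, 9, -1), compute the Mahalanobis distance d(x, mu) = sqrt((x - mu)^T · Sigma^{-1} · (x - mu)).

Step 1 — centre the observation: (x - mu) = (2, 3, -3).

Step 2 — invert Sigma (cofactor / det for 3×3, or solve directly):
  Sigma^{-1} = [[0.4, 0.5, 0.6],
 [0.5, 1, 1],
 [0.6, 1, 1.4]].

Step 3 — form the quadratic (x - mu)^T · Sigma^{-1} · (x - mu):
  Sigma^{-1} · (x - mu) = (0.5, 1, 0).
  (x - mu)^T · [Sigma^{-1} · (x - mu)] = (2)·(0.5) + (3)·(1) + (-3)·(0) = 4.

Step 4 — take square root: d = √(4) ≈ 2.

d(x, mu) = √(4) ≈ 2


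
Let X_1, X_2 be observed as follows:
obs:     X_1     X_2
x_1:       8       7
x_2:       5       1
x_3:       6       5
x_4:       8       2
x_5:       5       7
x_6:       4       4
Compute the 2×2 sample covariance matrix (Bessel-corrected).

Step 1 — column means:
  mean(X_1) = (8 + 5 + 6 + 8 + 5 + 4) / 6 = 36/6 = 6
  mean(X_2) = (7 + 1 + 5 + 2 + 7 + 4) / 6 = 26/6 = 4.3333

Step 2 — sample covariance S[i,j] = (1/(n-1)) · Σ_k (x_{k,i} - mean_i) · (x_{k,j} - mean_j), with n-1 = 5.
  S[X_1,X_1] = ((2)·(2) + (-1)·(-1) + (0)·(0) + (2)·(2) + (-1)·(-1) + (-2)·(-2)) / 5 = 14/5 = 2.8
  S[X_1,X_2] = ((2)·(2.6667) + (-1)·(-3.3333) + (0)·(0.6667) + (2)·(-2.3333) + (-1)·(2.6667) + (-2)·(-0.3333)) / 5 = 2/5 = 0.4
  S[X_2,X_2] = ((2.6667)·(2.6667) + (-3.3333)·(-3.3333) + (0.6667)·(0.6667) + (-2.3333)·(-2.3333) + (2.6667)·(2.6667) + (-0.3333)·(-0.3333)) / 5 = 31.3333/5 = 6.2667

S is symmetric (S[j,i] = S[i,j]). Assembling:

S = [[2.8, 0.4],
 [0.4, 6.2667]]
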